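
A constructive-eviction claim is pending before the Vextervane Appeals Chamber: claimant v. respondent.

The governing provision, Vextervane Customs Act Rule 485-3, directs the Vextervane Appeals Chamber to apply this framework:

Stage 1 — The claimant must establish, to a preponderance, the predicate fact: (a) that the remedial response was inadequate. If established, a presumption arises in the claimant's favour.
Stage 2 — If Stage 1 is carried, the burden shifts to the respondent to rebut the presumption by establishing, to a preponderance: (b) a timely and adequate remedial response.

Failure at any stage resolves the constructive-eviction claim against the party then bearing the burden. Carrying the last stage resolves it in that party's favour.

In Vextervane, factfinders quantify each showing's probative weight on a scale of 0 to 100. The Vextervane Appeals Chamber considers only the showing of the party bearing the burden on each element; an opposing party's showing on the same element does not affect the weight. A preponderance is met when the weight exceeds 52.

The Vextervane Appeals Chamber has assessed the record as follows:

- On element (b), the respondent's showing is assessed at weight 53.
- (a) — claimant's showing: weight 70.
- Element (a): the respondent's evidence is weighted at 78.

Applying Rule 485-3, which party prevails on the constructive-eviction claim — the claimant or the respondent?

Stage 1 (claimant, a preponderance, weight exceeds 52): (a) 70 (respondent's 78 disregarded) > 52 — meets.
  All elements met. The burden passes to the respondent.
Stage 2 (respondent, a preponderance, weight exceeds 52): (b) 53 > 52 — meets.
  Stage 2 carried; the final stage is satisfied.
With every stage satisfied, the respondent prevails.

respondent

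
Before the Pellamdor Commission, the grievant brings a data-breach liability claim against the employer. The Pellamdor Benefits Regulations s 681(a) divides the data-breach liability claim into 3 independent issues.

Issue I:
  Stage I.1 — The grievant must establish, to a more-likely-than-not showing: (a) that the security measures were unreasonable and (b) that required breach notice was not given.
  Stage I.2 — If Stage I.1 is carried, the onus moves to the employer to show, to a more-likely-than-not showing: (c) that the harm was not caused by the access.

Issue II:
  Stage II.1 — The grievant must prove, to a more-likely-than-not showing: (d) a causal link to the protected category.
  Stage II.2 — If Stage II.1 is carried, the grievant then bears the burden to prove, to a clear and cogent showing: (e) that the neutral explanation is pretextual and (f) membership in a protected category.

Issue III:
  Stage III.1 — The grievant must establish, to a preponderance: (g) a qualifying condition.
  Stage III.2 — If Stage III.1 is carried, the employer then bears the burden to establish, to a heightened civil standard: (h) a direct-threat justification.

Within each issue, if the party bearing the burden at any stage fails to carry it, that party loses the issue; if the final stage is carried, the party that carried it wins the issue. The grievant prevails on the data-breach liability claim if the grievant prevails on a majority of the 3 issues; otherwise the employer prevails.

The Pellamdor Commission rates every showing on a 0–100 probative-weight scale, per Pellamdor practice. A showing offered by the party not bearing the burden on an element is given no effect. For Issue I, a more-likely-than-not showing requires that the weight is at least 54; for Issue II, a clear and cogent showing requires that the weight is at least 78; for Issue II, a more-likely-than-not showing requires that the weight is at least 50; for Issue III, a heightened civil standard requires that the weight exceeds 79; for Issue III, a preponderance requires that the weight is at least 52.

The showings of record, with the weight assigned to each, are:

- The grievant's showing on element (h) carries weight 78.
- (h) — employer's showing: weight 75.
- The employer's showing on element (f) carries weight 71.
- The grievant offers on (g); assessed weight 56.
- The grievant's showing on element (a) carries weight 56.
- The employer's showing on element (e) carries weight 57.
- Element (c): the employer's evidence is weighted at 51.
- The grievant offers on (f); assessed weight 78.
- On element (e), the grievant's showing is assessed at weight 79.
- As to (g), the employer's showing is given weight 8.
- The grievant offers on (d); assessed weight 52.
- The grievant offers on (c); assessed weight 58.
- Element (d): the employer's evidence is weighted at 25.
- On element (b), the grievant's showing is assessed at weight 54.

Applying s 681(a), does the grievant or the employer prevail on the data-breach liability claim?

— Issue I —
Stage I.1 — burden on grievant; standard: a more-likely-than-not showing (weight is at least 54).
    (a): 56 ≥ 54 [met]
    (b): 54 ≥ 54 [met]
  All elements met. The burden passes to the employer.
Stage I.2 — burden on employer; standard: a more-likely-than-not showing (weight is at least 54).
    (c): 51 (grievant's 58 disregarded) < 54 [not met]
  The employer does not carry Stage I.2.
The grievant prevails on this issue.
— Issue II —
Stage II.1 (grievant, a more-likely-than-not showing, weight is at least 50): (d) 52 (employer's 25 disregarded) ≥ 50 — meets.
  Stage II.1 is satisfied; the grievant continues to bear the burden.
Stage II.2 (grievant, a clear and cogent showing, weight is at least 78): (e) 79 (employer's 57 disregarded) ≥ 78 — meets; (f) 78 (employer's 71 disregarded) ≥ 78 — meets.
  All elements met at the final stage.
Every stage carried; the grievant prevails on this issue.
— Issue III —
At Stage III.1 the grievant must meet a preponderance (weight is at least 52): on (g) the weight is 56 (the employer's 8 is given no effect), which does reach 52, so (g) meets the standard.
  Stage III.1 carried; the burden shifts to the employer.
At Stage III.2 the employer must meet a heightened civil standard (weight exceeds 79): on (h) the weight is 75 (the grievant's 78 is given no effect), ≤ 79, so (h) does not meet the standard.
  Not every element is met, so the employer fails to carry Stage III.2.
So the grievant prevails on this issue.
Per-issue: Issue I → grievant; Issue II → grievant; Issue III → grievant. The grievant must prevail on a majority of issues; overall, the grievant prevails.

grievant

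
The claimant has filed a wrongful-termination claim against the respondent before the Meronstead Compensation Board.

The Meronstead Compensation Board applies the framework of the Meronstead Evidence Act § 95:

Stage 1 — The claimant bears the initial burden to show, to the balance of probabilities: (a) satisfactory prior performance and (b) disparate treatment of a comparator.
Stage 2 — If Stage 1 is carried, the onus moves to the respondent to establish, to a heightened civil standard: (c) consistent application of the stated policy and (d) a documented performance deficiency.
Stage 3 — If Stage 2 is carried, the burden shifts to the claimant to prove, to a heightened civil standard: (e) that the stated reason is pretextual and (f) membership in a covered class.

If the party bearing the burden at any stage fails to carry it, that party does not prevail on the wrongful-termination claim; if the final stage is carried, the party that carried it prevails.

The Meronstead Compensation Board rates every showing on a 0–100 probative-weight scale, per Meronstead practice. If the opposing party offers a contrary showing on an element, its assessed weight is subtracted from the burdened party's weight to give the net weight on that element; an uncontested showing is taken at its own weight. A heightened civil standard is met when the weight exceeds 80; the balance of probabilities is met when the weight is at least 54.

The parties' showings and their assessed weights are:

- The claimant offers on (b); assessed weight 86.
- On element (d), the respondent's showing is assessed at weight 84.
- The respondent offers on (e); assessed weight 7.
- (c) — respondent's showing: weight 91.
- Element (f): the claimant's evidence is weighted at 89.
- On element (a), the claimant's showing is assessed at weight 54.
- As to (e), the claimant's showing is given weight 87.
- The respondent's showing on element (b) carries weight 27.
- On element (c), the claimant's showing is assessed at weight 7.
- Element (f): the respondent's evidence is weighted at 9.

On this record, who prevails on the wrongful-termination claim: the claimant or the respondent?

respondent

At Stage 1 the claimant must meet the balance of probabilities (weight is at least 54): on (a) the weight is 54, which does reach 54, so (a) meets the standard; on (b) the weight is 86 less the opposing 27 gives net 59, which does reach 54, so (b) meets the standard.
  The claimant carries Stage 1; the respondent now bears the burden.
At Stage 2 the respondent must meet a heightened civil standard (weight exceeds 80): on (c) the weight is 91 less the opposing 7 gives net 84, which does exceed 80, so (c) meets the standard; on (d) the weight is 84, which does exceed 80, so (d) meets the standard.
  Stage 2 is satisfied; the onus moves to the claimant.
At Stage 3 the claimant must meet a heightened civil standard (weight exceeds 80): on (e) the weight is 87 less the opposing 7 gives net 80, ≤ 80, so (e) does not meet the standard; on (f) the weight is 89 less the opposing 9 gives net 80, ≤ 80, so (f) does not meet the standard.
  Stage 3 not carried; the claimant fails its burden.
The analysis ends at Stage 3; the respondent prevails.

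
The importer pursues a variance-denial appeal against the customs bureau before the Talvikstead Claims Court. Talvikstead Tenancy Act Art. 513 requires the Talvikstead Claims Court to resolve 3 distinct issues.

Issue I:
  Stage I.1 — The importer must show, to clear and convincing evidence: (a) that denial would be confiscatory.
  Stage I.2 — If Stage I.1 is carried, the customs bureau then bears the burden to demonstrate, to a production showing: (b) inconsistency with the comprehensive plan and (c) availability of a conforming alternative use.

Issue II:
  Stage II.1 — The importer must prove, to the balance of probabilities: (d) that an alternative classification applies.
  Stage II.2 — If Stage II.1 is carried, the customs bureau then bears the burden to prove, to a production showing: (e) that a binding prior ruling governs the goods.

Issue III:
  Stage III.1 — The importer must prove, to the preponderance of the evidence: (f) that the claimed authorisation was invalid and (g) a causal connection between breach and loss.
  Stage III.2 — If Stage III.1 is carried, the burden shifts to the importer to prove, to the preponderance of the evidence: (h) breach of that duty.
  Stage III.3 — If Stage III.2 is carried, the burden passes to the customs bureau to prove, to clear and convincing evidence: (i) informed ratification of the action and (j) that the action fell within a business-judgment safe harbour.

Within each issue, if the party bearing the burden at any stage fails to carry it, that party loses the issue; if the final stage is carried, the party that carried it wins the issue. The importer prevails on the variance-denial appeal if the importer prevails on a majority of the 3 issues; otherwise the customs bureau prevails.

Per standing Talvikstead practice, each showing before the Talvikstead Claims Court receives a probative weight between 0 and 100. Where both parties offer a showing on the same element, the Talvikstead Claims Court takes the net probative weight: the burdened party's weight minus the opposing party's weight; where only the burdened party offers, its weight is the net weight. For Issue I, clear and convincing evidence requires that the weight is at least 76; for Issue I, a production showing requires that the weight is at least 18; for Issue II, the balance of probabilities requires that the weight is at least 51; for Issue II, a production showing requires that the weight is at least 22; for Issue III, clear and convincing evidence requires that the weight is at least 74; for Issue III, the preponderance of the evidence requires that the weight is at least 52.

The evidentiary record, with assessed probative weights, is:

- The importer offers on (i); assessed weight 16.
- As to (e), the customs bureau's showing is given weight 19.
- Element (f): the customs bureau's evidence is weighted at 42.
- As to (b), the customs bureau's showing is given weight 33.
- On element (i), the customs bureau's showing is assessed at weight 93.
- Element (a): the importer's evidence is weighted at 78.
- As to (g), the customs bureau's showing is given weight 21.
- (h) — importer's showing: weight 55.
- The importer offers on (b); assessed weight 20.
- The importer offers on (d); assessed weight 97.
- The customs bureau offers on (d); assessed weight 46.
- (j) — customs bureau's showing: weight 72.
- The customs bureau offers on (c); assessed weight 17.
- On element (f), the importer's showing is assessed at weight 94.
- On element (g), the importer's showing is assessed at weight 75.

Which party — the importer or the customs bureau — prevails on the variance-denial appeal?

importer

— Issue I —
Stage I.1 — burden on importer; standard: clear and convincing evidence (weight is at least 76).
    (a): 78 ≥ 76 [met]
  All elements met. The burden passes to the customs bureau.
Stage I.2 — burden on customs bureau; standard: a production showing (weight is at least 18).
    (b): 33 − 20 = 13 < 18 [not met]
    (c): 17 < 18 [not met]
  Stage I.2 not carried; the customs bureau fails its burden.
The analysis ends at Stage I.2; the importer prevails on this issue.
— Issue II —
At Stage II.1 the importer must meet the balance of probabilities (weight is at least 51): on (d) the weight is 97 less the opposing 46 gives net 51, which does reach 51, so (d) meets the standard.
  Stage II.1 is satisfied; the onus moves to the customs bureau.
At Stage II.2 the customs bureau must meet a production showing (weight is at least 22): on (e) the weight is 19, which does not reach 22, so (e) does not meet the standard.
  The customs bureau does not carry Stage II.2.
The importer prevails on this issue.
— Issue III —
At Stage III.1 the importer must meet the preponderance of the evidence (weight is at least 52): on (f) the weight is 94 less the opposing 42 gives net 52, which does reach 52, so (f) meets the standard; on (g) the weight is 75 less the opposing 21 gives net 54, which does reach 52, so (g) meets the standard.
  Stage III.1 is satisfied; the importer continues to bear the burden.
At Stage III.2 the importer must meet the preponderance of the evidence (weight is at least 52): on (h) the weight is 55, which does reach 52, so (h) meets the standard.
  Stage III.2 carried; the burden shifts to the customs bureau.
At Stage III.3 the customs bureau must meet clear and convincing evidence (weight is at least 74): on (i) the weight is 93 less the opposing 16 gives net 77, which does reach 74, so (i) meets the standard; on (j) the weight is 72, which does not reach 74, so (j) does not meet the standard.
  Stage III.3 not carried; the customs bureau fails its burden.
So the importer prevails on this issue.
Per-issue: Issue I → importer; Issue II → importer; Issue III → importer. The importer must prevail on a majority of issues; overall, the importer prevails.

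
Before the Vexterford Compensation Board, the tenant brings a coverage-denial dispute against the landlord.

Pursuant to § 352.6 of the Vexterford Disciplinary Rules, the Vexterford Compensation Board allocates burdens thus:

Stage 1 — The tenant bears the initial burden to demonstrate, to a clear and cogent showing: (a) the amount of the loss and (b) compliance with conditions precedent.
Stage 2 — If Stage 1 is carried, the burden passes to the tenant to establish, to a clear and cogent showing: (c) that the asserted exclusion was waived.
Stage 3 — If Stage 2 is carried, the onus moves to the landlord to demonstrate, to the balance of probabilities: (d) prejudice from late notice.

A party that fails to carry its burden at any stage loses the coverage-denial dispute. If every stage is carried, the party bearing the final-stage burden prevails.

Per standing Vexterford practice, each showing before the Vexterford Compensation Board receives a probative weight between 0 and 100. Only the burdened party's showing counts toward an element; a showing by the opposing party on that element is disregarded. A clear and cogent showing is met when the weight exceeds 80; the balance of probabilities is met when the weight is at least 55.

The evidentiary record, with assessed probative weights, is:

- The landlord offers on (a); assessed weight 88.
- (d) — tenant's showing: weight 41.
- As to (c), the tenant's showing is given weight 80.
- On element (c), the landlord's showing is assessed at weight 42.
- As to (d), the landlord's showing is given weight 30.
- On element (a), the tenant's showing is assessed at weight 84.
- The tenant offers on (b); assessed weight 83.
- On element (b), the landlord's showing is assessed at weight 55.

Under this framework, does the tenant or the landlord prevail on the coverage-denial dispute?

Stage 1 (tenant, a clear and cogent showing, weight exceeds 80): (a) 84 (landlord's 88 disregarded) > 80 — meets; (b) 83 (landlord's 55 disregarded) > 80 — meets.
  All elements met. The tenant retains the burden for Stage 2.
Stage 2 (tenant, a clear and cogent showing, weight exceeds 80): (c) 80 (landlord's 42 disregarded) ≤ 80 — fails.
  Stage 2 not carried; the tenant fails its burden.
So the landlord prevails.

landlord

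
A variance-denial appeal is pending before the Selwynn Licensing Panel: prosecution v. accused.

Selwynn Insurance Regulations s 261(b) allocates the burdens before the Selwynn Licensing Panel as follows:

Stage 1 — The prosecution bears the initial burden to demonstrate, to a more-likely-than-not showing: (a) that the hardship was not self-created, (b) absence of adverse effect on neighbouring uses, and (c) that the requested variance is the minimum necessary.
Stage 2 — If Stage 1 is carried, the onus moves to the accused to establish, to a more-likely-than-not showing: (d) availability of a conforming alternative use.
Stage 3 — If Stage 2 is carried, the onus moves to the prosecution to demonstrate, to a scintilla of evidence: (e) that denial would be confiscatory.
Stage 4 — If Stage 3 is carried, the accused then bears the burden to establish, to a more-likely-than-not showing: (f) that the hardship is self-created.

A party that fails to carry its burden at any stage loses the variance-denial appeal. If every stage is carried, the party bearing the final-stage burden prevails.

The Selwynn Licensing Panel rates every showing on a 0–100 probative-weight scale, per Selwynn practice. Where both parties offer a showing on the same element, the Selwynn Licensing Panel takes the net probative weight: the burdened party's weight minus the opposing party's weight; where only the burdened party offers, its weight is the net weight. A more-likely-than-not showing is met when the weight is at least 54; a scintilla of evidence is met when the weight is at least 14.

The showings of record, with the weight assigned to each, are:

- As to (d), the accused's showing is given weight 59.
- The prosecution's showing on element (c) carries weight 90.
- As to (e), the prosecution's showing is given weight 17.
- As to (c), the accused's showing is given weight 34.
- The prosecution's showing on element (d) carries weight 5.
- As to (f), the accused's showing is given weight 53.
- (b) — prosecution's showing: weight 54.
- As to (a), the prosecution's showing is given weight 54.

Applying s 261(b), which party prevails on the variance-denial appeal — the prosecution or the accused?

Stage 1 — burden on prosecution; standard: a more-likely-than-not showing (weight is at least 54).
    (a): 54 ≥ 54 [met]
    (b): 54 ≥ 54 [met]
    (c): 90 − 34 = 56 ≥ 54 [met]
  All elements met. The burden passes to the accused.
Stage 2 — burden on accused; standard: a more-likely-than-not showing (weight is at least 54).
    (d): 59 − 5 = 54 ≥ 54 [met]
  Stage 2 is satisfied; the onus moves to the prosecution.
Stage 3 — burden on prosecution; standard: a scintilla of evidence (weight is at least 14).
    (e): 17 ≥ 14 [met]
  The prosecution carries Stage 3; the accused now bears the burden.
Stage 4 — burden on accused; standard: a more-likely-than-not showing (weight is at least 54).
    (f): 53 < 54 [not met]
  Not every element is met, so the accused fails to carry Stage 4.
The prosecution prevails.

prosecution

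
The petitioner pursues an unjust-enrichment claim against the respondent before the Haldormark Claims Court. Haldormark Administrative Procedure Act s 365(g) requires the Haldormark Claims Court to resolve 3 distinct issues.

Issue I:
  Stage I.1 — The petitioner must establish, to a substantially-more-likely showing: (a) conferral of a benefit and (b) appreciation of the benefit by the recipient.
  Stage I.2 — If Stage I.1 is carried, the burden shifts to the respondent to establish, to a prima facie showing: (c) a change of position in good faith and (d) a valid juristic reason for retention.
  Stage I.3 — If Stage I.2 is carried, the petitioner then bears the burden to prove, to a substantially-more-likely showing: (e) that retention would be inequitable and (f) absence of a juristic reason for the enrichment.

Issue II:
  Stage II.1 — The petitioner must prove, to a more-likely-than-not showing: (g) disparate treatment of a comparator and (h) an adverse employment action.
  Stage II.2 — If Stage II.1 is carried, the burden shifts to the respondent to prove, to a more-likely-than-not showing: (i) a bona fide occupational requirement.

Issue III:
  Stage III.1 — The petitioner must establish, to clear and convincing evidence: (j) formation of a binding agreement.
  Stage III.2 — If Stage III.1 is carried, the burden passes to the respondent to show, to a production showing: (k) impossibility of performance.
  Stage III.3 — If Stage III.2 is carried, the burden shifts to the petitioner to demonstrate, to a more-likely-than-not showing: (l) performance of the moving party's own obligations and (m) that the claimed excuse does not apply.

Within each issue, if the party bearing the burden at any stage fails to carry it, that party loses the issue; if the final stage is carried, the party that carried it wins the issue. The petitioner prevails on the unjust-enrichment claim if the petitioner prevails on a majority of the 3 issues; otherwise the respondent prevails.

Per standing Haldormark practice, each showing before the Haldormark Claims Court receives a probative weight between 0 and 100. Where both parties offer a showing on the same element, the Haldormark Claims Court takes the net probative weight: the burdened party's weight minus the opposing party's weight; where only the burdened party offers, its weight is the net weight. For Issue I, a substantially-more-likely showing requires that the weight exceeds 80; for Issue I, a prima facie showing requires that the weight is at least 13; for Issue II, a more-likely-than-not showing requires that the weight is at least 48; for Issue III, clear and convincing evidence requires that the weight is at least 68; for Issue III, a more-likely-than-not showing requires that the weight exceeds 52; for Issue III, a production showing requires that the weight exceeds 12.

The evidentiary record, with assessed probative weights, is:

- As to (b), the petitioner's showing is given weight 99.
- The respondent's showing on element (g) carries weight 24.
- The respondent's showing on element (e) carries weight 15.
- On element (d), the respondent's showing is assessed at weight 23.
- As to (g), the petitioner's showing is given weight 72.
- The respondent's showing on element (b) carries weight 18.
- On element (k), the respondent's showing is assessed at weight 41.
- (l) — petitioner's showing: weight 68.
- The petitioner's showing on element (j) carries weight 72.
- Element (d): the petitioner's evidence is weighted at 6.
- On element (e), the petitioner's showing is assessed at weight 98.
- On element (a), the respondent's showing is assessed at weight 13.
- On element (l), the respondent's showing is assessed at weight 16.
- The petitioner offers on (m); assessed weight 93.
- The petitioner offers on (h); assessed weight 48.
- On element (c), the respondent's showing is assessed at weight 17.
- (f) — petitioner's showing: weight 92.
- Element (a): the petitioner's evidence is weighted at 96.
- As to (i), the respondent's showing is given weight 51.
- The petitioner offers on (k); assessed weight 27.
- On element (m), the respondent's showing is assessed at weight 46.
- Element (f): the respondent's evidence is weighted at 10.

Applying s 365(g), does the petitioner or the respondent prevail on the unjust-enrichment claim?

— Issue I —
Stage I.1 (petitioner, a substantially-more-likely showing, weight exceeds 80): (a) net 96−13=83 > 80 — meets; (b) net 99−18=81 > 80 — meets.
  The petitioner carries Stage I.1; the respondent now bears the burden.
Stage I.2 (respondent, a prima facie showing, weight is at least 13): (c) 17 ≥ 13 — meets; (d) net 23−6=17 ≥ 13 — meets.
  Stage I.2 is satisfied; the onus moves to the petitioner.
Stage I.3 (petitioner, a substantially-more-likely showing, weight exceeds 80): (e) net 98−15=83 > 80 — meets; (f) net 92−10=82 > 80 — meets.
  All elements met at the final stage.
With every stage satisfied, the petitioner prevails on this issue.
— Issue II —
Stage II.1 — burden on petitioner; standard: a more-likely-than-not showing (weight is at least 48).
    (g): 72 − 24 = 48 ≥ 48 [met]
    (h): 48 ≥ 48 [met]
  All elements met. The burden passes to the respondent.
Stage II.2 — burden on respondent; standard: a more-likely-than-not showing (weight is at least 48).
    (i): 51 ≥ 48 [met]
  Stage II.2 carried; the final stage is satisfied.
With every stage satisfied, the respondent prevails on this issue.
— Issue III —
Stage III.1 — burden on petitioner; standard: clear and convincing evidence (weight is at least 68).
    (j): 72 ≥ 68 [met]
  All elements met. The burden passes to the respondent.
Stage III.2 — burden on respondent; standard: a production showing (weight exceeds 12).
    (k): 41 − 27 = 14 > 12 [met]
  The respondent carries Stage III.2; the petitioner now bears the burden.
Stage III.3 — burden on petitioner; standard: a more-likely-than-not showing (weight exceeds 52).
    (l): 68 − 16 = 52 ≤ 52 [not met]
    (m): 93 − 46 = 47 ≤ 52 [not met]
  Stage III.3 not carried; the petitioner fails its burden.
So the respondent prevails on this issue.
Per-issue: Issue I → petitioner; Issue II → respondent; Issue III → respondent. The petitioner must prevail on a majority of issues; overall, the respondent prevails.

respondent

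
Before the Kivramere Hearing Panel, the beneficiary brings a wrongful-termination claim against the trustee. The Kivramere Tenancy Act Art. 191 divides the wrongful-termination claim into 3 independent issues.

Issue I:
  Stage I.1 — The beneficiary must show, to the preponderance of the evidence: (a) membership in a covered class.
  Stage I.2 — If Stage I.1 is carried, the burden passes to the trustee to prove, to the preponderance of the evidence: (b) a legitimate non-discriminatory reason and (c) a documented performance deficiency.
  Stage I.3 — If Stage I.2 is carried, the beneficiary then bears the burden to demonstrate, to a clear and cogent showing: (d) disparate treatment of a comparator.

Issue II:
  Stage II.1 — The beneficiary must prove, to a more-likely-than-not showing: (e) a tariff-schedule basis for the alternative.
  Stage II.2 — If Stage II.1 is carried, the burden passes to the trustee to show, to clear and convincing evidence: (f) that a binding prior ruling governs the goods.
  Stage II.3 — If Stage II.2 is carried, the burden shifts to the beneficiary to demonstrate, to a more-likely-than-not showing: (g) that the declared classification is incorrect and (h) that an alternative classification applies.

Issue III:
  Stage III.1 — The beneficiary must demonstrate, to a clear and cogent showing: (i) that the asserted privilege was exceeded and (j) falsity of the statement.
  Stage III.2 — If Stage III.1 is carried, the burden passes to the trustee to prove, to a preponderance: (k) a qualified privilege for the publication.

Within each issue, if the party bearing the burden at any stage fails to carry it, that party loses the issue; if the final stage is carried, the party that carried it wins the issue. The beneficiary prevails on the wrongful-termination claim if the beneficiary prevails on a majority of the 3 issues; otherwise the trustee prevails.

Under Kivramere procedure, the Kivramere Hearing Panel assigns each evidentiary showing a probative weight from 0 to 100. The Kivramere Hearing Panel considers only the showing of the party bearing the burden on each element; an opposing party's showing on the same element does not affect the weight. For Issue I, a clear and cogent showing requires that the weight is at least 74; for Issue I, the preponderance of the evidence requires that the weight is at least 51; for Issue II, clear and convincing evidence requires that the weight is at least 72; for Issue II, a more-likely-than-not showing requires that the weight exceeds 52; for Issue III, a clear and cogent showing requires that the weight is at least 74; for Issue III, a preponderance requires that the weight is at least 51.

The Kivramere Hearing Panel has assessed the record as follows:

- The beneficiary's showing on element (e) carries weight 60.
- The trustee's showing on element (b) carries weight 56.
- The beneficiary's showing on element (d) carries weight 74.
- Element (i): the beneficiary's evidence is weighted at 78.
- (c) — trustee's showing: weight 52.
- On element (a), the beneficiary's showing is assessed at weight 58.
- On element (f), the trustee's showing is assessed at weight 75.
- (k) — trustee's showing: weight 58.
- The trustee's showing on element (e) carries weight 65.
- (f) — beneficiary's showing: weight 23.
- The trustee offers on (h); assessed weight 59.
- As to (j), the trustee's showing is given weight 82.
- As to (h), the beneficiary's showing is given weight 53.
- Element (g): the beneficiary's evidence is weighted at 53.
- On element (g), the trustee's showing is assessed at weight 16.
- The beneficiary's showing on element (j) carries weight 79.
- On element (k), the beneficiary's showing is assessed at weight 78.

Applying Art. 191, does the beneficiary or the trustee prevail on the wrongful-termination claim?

— Issue I —
At Stage I.1 the beneficiary must meet the preponderance of the evidence (weight is at least 51): on (a) the weight is 58, ≥ 51, so (a) meets the standard.
  The beneficiary carries Stage I.1; the trustee now bears the burden.
At Stage I.2 the trustee must meet the preponderance of the evidence (weight is at least 51): on (b) the weight is 56, which does reach 51, so (b) meets the standard; on (c) the weight is 52, which does reach 51, so (c) meets the standard.
  All elements met. The burden passes to the beneficiary.
At Stage I.3 the beneficiary must meet a clear and cogent showing (weight is at least 74): on (d) the weight is 74, ≥ 74, so (d) meets the standard.
  The beneficiary carries the last stage.
All stages carried — the beneficiary prevails on this issue.
— Issue II —
At Stage II.1 the beneficiary must meet a more-likely-than-not showing (weight exceeds 52): on (e) the weight is 60 (the trustee's 65 is given no effect), > 52, so (e) meets the standard.
  All elements met. The burden passes to the trustee.
At Stage II.2 the trustee must meet clear and convincing evidence (weight is at least 72): on (f) the weight is 75 (the beneficiary's 23 is given no effect), ≥ 72, so (f) meets the standard.
  Stage II.2 carried; the burden shifts to the beneficiary.
At Stage II.3 the beneficiary must meet a more-likely-than-not showing (weight exceeds 52): on (g) the weight is 53 (the trustee's 16 is given no effect), which does exceed 52, so (g) meets the standard; on (h) the weight is 53 (the trustee's 59 is given no effect), which does exceed 52, so (h) meets the standard.
  The beneficiary carries the last stage.
With every stage satisfied, the beneficiary prevails on this issue.
— Issue III —
Stage III.1 (beneficiary, a clear and cogent showing, weight is at least 74): (i) 78 ≥ 74 — meets; (j) 79 (trustee's 82 disregarded) ≥ 74 — meets.
  All elements met. The burden passes to the trustee.
Stage III.2 (trustee, a preponderance, weight is at least 51): (k) 58 (beneficiary's 78 disregarded) ≥ 51 — meets.
  The trustee carries the last stage.
Every stage carried; the trustee prevails on this issue.
Per-issue: Issue I → beneficiary; Issue II → beneficiary; Issue III → trustee. The beneficiary must prevail on a majority of issues; overall, the beneficiary prevails.

beneficiary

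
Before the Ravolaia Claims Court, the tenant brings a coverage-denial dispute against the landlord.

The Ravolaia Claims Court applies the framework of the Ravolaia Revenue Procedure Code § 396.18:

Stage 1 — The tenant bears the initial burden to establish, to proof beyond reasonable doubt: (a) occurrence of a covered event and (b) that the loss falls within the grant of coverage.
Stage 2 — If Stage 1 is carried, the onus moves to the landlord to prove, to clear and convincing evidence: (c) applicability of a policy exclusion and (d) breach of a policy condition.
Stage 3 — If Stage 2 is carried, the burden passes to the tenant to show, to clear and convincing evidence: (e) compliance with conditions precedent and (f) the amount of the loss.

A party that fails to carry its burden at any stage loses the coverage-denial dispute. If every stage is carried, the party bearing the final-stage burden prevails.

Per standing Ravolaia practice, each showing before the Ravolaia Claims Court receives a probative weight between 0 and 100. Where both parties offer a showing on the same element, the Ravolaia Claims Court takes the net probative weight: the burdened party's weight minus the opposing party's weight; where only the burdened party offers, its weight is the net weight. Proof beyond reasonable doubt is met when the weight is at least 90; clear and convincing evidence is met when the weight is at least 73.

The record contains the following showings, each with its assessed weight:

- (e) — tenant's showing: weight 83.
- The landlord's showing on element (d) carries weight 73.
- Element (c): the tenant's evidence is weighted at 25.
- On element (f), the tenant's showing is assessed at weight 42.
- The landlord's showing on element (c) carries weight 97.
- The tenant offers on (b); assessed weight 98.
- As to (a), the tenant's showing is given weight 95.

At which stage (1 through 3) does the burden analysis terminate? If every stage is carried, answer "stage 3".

Stage 1 (tenant, proof beyond reasonable doubt, weight is at least 90): (a) 95 ≥ 90 — meets; (b) 98 ≥ 90 — meets.
  Stage 1 is satisfied; the onus moves to the landlord.
Stage 2 (landlord, clear and convincing evidence, weight is at least 73): (c) net 97−25=72 < 73 — fails; (d) 73 ≥ 73 — meets.
  The landlord does not carry Stage 2.
So the tenant prevails.

stage 2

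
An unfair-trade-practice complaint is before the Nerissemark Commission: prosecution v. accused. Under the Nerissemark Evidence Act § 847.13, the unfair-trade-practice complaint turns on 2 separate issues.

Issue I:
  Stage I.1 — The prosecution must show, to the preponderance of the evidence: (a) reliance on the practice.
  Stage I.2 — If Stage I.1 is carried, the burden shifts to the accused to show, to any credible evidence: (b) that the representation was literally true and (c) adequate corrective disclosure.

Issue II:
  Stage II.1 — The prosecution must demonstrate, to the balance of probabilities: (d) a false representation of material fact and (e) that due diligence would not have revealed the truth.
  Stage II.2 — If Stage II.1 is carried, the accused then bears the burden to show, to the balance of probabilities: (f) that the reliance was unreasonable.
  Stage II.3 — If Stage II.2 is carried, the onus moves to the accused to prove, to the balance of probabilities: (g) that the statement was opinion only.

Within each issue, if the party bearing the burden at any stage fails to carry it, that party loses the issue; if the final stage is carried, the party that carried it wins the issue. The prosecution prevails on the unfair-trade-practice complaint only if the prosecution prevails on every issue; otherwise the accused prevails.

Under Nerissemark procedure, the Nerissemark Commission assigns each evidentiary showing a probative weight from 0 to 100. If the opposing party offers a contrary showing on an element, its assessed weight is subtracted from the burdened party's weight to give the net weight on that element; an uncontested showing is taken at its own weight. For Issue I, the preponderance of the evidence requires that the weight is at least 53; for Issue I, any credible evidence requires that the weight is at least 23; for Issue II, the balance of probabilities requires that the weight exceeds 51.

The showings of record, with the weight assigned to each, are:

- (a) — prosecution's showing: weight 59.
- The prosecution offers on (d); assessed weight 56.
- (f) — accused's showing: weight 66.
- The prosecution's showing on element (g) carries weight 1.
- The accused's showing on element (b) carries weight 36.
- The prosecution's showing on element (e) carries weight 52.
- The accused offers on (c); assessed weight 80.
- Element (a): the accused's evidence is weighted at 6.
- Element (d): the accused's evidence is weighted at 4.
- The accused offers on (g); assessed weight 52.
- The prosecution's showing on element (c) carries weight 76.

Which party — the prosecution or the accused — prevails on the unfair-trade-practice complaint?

— Issue I —
At Stage I.1 the prosecution must meet the preponderance of the evidence (weight is at least 53): on (a) the weight is 59 less the opposing 6 gives net 53, which does reach 53, so (a) meets the standard.
  Stage I.1 carried; the burden shifts to the accused.
At Stage I.2 the accused must meet any credible evidence (weight is at least 23): on (b) the weight is 36, ≥ 23, so (b) meets the standard; on (c) the weight is 80 less the opposing 76 gives net 4, < 23, so (c) does not meet the standard.
  The accused does not carry Stage I.2.
The analysis ends at Stage I.2; the prosecution prevails on this issue.
— Issue II —
At Stage II.1 the prosecution must meet the balance of probabilities (weight exceeds 51): on (d) the weight is 56 less the opposing 4 gives net 52, which does exceed 51, so (d) meets the standard; on (e) the weight is 52, which does exceed 51, so (e) meets the standard.
  All elements met. The burden passes to the accused.
At Stage II.2 the accused must meet the balance of probabilities (weight exceeds 51): on (f) the weight is 66, which does exceed 51, so (f) meets the standard.
  Stage II.2 is satisfied; the accused continues to bear the burden.
At Stage II.3 the accused must meet the balance of probabilities (weight exceeds 51): on (g) the weight is 52 less the opposing 1 gives net 51, ≤ 51, so (g) does not meet the standard.
  Stage II.3 not carried; the accused fails its burden.
The prosecution prevails on this issue.
Per-issue: Issue I → prosecution; Issue II → prosecution. The prosecution must prevail on every issue; overall, the prosecution prevails.

prosecution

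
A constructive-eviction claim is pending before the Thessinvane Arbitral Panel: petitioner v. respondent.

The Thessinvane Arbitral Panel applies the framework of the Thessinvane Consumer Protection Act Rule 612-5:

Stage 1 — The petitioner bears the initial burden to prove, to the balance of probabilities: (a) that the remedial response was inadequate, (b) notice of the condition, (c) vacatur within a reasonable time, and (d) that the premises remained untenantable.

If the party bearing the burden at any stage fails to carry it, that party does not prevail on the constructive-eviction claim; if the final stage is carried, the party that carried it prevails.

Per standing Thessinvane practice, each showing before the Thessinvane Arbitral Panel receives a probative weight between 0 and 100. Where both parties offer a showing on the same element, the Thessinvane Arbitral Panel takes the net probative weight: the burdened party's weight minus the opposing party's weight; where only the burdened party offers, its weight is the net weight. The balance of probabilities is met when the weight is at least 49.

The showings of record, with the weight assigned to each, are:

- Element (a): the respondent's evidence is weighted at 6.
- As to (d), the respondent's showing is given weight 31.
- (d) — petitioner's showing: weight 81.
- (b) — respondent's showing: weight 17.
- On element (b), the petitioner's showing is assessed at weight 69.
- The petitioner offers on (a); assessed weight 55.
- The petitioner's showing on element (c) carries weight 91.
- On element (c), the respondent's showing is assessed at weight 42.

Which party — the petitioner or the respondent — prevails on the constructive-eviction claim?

petitioner

Stage 1 (petitioner, the balance of probabilities, weight is at least 49): (a) net 55−6=49 ≥ 49 — meets; (b) net 69−17=52 ≥ 49 — meets; (c) net 91−42=49 ≥ 49 — meets; (d) net 81−31=50 ≥ 49 — meets.
  All elements met at the final stage.
All stages carried — the petitioner prevails.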